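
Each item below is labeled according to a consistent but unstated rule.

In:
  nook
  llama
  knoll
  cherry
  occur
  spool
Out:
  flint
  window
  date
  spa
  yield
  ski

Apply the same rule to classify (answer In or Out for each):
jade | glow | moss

Out, Out, In

The rule appears to be: has a double letter.
jade: no doubled letter, does not pass → Out. glow: no doubled letter, does not pass → Out. moss: 'ss' doubled, matches → In.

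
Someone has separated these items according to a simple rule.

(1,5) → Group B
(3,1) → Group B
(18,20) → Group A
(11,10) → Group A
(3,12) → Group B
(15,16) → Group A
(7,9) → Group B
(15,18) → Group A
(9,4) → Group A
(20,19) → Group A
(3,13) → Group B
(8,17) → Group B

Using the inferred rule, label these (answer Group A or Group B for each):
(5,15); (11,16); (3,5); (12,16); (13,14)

Group B, Group A, Group B, Group A, Group A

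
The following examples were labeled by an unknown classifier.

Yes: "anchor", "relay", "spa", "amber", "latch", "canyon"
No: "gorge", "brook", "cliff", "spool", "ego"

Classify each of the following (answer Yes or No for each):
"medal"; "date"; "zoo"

Looking at the examples, the only property every 'Yes' case has and every 'No' case lacks is: contains 'a'.

Yes, Yes, No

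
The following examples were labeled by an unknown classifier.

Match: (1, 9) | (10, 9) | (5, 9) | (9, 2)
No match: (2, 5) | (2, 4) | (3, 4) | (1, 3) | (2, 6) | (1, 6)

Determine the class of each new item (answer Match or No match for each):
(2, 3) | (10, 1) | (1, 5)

No match, Match, No match

Every 'Match' example satisfies: sum ≥ 10. None of the 'No match' examples do.
(2, 3): 2+3 = 5 — doesn't qualify, so No match.
(10, 1): 10+1 = 11 — fits, so Match.
(1, 5): 1+5 = 6 — doesn't qualify, so No match.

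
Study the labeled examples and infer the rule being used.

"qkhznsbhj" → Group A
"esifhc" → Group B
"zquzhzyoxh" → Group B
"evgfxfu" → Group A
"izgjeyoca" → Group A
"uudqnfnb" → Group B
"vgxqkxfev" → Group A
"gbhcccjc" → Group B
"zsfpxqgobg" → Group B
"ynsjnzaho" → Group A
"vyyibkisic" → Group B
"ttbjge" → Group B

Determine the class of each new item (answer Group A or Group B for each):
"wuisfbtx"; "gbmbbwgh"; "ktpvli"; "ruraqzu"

Group B, Group B, Group B, Group A

The pattern is that an item is 'Group A' exactly when: odd length.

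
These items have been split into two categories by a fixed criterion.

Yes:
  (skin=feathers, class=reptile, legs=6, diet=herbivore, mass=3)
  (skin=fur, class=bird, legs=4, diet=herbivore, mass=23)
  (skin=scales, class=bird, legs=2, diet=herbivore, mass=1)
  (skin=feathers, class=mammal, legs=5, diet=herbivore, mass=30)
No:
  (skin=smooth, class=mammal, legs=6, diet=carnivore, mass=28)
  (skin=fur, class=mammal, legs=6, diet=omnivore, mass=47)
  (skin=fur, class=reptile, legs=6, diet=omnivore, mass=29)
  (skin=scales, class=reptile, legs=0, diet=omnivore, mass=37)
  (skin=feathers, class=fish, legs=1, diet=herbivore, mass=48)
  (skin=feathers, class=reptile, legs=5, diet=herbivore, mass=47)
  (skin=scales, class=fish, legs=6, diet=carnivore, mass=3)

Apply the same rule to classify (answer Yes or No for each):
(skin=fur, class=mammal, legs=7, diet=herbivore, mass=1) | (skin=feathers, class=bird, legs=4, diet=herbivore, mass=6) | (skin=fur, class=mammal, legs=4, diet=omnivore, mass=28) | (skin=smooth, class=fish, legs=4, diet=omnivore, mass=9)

Yes, Yes, No, No

'Yes' ⟺ diet is herbivore AND mass ≤ 30.
Yes: (skin=fur, class=mammal, legs=7, diet=herbivore, mass=1), since diet is herbivore, mass = 1. Yes: (skin=feathers, class=bird, legs=4, diet=herbivore, mass=6), since diet is herbivore, mass = 6. No: (skin=fur, class=mammal, legs=4, diet=omnivore, mass=28), since diet is omnivore, mass = 28. No: (skin=smooth, class=fish, legs=4, diet=omnivore, mass=9), since diet is omnivore, mass = 9.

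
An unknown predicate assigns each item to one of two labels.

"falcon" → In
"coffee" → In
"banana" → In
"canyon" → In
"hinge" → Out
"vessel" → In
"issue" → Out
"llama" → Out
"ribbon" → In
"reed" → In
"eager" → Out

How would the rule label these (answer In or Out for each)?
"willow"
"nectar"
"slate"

Looking at the examples, the only property every 'In' case has and every 'Out' case lacks is: even length.
"willow" → length 6 → In. "nectar" → length 6 → In. "slate" → length 5 → Out.

In, In, Out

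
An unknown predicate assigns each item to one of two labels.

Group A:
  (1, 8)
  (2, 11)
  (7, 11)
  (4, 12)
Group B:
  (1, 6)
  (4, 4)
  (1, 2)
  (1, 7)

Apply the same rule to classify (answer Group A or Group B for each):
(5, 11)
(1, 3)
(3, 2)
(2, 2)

Group A, Group B, Group B, Group B

Rule: sum ≥ 9. This holds for each 'Group A' example and fails for each 'Group B' one.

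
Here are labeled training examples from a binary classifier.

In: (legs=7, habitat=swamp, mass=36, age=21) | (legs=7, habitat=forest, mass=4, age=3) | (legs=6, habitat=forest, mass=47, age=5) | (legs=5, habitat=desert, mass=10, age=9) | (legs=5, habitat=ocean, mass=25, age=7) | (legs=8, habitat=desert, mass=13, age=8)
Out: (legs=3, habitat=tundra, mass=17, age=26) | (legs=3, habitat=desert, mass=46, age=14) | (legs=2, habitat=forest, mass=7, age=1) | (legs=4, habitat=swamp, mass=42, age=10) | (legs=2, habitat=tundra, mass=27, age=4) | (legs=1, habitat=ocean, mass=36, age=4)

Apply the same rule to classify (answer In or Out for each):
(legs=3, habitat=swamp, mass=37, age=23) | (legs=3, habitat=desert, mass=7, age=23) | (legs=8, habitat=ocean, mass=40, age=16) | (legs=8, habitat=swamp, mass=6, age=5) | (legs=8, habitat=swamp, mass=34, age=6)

Out, Out, In, In, In

Every 'In' example satisfies: legs ≥ 5. None of the 'Out' examples do.
(legs=3, habitat=swamp, mass=37, age=23) — legs = 3, hence Out. (legs=3, habitat=desert, mass=7, age=23) — legs = 3, hence Out. (legs=8, habitat=ocean, mass=40, age=16) — legs = 8, hence In. (legs=8, habitat=swamp, mass=6, age=5) — legs = 8, hence In. (legs=8, habitat=swamp, mass=34, age=6) — legs = 8, hence In.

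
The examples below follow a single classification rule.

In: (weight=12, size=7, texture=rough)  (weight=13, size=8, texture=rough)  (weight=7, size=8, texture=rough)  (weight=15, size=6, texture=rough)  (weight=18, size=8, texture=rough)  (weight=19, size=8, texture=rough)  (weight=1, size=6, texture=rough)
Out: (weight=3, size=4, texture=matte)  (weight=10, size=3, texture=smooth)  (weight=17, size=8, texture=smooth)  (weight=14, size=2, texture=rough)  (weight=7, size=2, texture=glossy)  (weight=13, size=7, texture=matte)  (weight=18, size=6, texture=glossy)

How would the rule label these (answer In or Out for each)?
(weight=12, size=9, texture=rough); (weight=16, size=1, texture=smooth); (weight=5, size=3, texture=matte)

The classifier is using: texture is rough AND size ≥ 3.
In: (weight=12, size=9, texture=rough), since texture is rough, size = 9. Out: (weight=16, size=1, texture=smooth), since texture is smooth, size = 1. Out: (weight=5, size=3, texture=matte), since texture is matte, size = 3.

In, Out, Out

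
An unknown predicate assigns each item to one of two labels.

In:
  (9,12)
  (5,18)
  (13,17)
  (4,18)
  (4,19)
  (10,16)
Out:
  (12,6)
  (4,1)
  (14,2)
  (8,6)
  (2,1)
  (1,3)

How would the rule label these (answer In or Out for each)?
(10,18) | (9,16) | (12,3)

The common property of the 'In' items is: sum ≥ 21. No 'Out' item has it.
(10,18): 10+18 = 28, meets the rule → In. (9,16): 9+16 = 25, meets the rule → In. (12,3): 12+3 = 15, fails the rule → Out.

In, In, Out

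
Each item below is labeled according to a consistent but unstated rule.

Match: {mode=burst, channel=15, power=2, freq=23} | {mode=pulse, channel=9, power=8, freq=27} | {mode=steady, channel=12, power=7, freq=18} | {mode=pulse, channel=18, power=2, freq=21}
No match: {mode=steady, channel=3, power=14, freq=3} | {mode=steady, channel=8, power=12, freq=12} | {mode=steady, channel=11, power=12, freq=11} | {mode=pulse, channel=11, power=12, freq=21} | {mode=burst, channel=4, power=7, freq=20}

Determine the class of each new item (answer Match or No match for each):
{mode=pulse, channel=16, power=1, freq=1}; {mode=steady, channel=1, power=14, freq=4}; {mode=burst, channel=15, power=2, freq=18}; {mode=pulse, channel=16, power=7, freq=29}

The common property of the 'Match' items is: power ≤ 8 AND channel ≥ 8. No 'No match' item has it.

Match, No match, Match, Match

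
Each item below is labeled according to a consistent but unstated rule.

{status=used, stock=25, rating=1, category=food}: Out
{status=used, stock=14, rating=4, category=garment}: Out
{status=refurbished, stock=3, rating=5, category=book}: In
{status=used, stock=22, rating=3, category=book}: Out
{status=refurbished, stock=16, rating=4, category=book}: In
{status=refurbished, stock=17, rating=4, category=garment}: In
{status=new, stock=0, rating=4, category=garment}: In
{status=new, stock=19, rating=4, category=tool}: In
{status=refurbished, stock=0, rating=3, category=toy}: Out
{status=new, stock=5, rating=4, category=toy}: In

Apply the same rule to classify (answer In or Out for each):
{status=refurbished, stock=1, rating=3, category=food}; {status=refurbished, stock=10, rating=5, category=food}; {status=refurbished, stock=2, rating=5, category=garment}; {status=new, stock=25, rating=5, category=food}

Out, In, In, In

Rule: rating ≥ 4 AND stock ≠ 14. This holds for each 'In' example and fails for each 'Out' one.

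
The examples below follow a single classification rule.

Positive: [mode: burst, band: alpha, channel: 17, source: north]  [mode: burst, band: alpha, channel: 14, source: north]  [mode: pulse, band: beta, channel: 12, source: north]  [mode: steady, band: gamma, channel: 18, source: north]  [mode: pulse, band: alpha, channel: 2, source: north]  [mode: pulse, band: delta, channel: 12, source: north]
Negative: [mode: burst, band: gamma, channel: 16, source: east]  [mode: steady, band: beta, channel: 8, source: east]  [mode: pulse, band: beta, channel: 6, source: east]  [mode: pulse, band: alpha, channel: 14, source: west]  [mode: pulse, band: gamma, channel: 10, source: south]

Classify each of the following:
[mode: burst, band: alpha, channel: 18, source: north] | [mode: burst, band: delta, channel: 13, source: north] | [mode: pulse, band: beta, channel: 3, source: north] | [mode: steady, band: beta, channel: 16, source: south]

Rule: source is north. This holds for each 'Positive' example and fails for each 'Negative' one.
[mode: burst, band: alpha, channel: 18, source: north] — source is north, hence Positive.
[mode: burst, band: delta, channel: 13, source: north] — source is north, hence Positive.
[mode: pulse, band: beta, channel: 3, source: north] — source is north, hence Positive.
[mode: steady, band: beta, channel: 16, source: south] — source is south, hence Negative.

Positive, Positive, Positive, Negative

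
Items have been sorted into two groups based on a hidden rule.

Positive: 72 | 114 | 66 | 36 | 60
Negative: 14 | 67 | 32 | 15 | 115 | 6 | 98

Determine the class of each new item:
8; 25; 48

The simplest hypothesis consistent with all the labels is: multiple of 3 AND at least 32.
8: 8 = 3·2 + 2, 8 < 32 — lacks this property, so Negative. 25: 25 = 3·8 + 1, 25 < 32 — lacks this property, so Negative. 48: 48 = 3·16, 48 ≥ 32 — satisfies this, so Positive.

Negative, Negative, Positive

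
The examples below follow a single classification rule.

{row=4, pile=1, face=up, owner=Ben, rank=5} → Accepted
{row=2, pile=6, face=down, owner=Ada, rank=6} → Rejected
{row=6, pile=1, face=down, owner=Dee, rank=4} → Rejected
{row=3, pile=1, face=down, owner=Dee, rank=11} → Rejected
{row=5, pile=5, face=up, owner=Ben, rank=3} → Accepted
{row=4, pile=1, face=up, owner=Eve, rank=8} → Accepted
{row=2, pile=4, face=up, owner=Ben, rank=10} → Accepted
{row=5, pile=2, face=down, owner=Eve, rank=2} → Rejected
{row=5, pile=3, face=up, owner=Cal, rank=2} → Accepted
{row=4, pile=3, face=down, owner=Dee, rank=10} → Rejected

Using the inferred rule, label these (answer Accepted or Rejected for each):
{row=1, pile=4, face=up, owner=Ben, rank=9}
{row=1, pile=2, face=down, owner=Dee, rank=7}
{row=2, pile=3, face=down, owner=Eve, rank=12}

Accepted, Rejected, Rejected

Comparing the two groups points to one rule — face is up.
Accepted: {row=1, pile=4, face=up, owner=Ben, rank=9}, since face is up. Rejected: {row=1, pile=2, face=down, owner=Dee, rank=7}, since face is down. Rejected: {row=2, pile=3, face=down, owner=Eve, rank=12}, since face is down.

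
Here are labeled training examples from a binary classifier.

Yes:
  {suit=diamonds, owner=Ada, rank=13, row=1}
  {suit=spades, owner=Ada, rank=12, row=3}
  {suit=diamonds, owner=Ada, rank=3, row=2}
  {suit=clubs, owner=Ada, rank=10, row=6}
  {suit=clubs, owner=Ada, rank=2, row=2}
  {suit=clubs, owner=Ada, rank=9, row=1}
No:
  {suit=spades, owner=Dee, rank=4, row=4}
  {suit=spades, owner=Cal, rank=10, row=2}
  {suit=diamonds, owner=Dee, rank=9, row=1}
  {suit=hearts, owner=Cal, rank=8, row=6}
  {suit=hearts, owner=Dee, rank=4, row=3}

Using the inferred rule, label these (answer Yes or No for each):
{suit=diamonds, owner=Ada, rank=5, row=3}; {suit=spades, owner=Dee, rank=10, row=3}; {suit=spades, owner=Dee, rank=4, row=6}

Yes, No, No

Looking at the examples, the only property every 'Yes' case has and every 'No' case lacks is: owner is Ada.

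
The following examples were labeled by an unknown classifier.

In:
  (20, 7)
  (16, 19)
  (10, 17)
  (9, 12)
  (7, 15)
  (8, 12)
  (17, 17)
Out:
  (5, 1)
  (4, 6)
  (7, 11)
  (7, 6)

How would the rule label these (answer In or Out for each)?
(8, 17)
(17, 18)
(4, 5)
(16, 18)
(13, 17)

Every 'In' example satisfies: sum ≥ 20. None of the 'Out' examples do.
(8, 17) → 8+17 = 25 → In.
(17, 18) → 17+18 = 35 → In.
(4, 5) → 4+5 = 9 → Out.
(16, 18) → 16+18 = 34 → In.
(13, 17) → 13+17 = 30 → In.

In, In, Out, In, In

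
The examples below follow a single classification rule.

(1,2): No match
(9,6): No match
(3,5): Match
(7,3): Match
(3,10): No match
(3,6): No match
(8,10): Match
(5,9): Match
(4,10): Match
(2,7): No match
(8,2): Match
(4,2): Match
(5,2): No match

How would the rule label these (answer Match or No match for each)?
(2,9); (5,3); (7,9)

No match, Match, Match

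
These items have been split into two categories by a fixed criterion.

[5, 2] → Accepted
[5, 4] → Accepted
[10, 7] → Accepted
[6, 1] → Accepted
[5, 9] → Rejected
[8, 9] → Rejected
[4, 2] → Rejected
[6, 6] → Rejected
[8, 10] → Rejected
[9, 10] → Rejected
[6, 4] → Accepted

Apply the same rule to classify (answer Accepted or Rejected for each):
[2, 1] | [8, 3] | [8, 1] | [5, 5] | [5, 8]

Rejected, Accepted, Accepted, Rejected, Rejected

The pattern is that an item is 'Accepted' exactly when: first > second AND sum ≥ 7.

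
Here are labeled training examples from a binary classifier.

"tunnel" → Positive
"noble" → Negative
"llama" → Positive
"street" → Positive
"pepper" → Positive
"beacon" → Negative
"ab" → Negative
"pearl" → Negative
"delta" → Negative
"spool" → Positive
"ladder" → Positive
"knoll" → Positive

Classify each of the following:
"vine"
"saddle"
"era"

Negative, Positive, Negative

Rule: has a double letter. This holds for each 'Positive' example and fails for each 'Negative' one.
"vine": Negative (no doubled letter). "saddle": Positive ('dd' doubled). "era": Negative (no doubled letter).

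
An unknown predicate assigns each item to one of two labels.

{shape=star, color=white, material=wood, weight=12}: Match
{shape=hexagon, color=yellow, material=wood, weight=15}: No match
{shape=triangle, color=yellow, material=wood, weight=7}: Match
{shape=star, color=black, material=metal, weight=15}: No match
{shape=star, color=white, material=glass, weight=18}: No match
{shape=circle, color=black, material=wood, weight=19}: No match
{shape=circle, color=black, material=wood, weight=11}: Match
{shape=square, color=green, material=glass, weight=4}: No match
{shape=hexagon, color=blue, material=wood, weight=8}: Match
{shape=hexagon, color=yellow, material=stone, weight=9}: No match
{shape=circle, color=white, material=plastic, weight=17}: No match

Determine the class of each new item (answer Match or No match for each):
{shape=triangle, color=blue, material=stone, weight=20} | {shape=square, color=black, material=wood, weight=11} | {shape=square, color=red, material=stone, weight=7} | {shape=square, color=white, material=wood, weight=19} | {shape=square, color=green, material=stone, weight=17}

The simplest hypothesis consistent with all the labels is: material is wood AND weight ≤ 12.
{shape=triangle, color=blue, material=stone, weight=20}: No match (material is stone, weight = 20). {shape=square, color=black, material=wood, weight=11}: Match (material is wood, weight = 11). {shape=square, color=red, material=stone, weight=7}: No match (material is stone, weight = 7). {shape=square, color=white, material=wood, weight=19}: No match (material is wood, weight = 19). {shape=square, color=green, material=stone, weight=17}: No match (material is stone, weight = 17).

No match, Match, No match, No match, No match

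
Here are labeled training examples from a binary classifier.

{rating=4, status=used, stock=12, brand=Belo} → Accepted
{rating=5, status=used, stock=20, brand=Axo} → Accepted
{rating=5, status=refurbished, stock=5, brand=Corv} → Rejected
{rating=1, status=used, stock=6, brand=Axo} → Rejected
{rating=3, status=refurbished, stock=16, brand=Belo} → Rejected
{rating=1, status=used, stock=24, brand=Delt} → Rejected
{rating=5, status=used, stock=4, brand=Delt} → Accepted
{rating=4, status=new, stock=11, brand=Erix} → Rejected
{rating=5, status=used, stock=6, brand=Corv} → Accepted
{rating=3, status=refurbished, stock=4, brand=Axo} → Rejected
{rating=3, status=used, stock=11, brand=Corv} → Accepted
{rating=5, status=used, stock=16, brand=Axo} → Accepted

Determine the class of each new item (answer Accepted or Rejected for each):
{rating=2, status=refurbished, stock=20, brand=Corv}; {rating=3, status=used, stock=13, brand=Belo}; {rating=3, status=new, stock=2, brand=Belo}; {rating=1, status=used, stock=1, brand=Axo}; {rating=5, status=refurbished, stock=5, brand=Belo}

Rejected, Accepted, Rejected, Rejected, Rejected

Rule: status is used AND rating ≥ 3. This holds for each 'Accepted' example and fails for each 'Rejected' one.
{rating=2, status=refurbished, stock=20, brand=Corv}: status is refurbished, rating = 2, fails this test → Rejected. {rating=3, status=used, stock=13, brand=Belo}: status is used, rating = 3, qualifies → Accepted. {rating=3, status=new, stock=2, brand=Belo}: status is new, rating = 3, fails this test → Rejected. {rating=1, status=used, stock=1, brand=Axo}: status is used, rating = 1, fails this test → Rejected. {rating=5, status=refurbished, stock=5, brand=Belo}: status is refurbished, rating = 5, fails this test → Rejected.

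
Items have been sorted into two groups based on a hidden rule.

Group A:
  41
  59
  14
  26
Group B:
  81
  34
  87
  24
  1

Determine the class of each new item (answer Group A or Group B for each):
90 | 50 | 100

Looking at the examples, the only property every 'Group A' case has and every 'Group B' case lacks is: ≡ 2 (mod 3).
90 → 90 mod 3 = 0 → Group B. 50 → 50 mod 3 = 2 → Group A. 100 → 100 mod 3 = 1 → Group B.

Group B, Group A, Group B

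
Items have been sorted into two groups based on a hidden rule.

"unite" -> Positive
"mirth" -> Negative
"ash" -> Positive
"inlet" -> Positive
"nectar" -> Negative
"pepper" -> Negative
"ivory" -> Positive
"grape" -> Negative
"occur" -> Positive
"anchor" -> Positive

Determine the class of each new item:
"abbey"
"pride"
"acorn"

Positive, Negative, Positive

Rule: starts with a vowel. This holds for each 'Positive' example and fails for each 'Negative' one.
"abbey" → starts with 'a' → Positive.
"pride" → starts with 'p' → Negative.
"acorn" → starts with 'a' → Positive.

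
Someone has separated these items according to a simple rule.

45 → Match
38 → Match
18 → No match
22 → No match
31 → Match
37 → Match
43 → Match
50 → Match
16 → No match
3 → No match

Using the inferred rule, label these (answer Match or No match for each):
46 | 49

Match, Match

'Match' ⟺ at least 31.
46: 46 ≥ 31 — qualifies, so Match. 49: 49 ≥ 31 — qualifies, so Match.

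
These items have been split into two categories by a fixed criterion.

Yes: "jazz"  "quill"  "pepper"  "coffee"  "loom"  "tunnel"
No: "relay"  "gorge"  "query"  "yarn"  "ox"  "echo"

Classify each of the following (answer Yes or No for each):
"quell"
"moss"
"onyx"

The distinguishing property — has a double letter — holds for all the 'Yes' cases and none of the 'No' cases.

Yes, Yes, No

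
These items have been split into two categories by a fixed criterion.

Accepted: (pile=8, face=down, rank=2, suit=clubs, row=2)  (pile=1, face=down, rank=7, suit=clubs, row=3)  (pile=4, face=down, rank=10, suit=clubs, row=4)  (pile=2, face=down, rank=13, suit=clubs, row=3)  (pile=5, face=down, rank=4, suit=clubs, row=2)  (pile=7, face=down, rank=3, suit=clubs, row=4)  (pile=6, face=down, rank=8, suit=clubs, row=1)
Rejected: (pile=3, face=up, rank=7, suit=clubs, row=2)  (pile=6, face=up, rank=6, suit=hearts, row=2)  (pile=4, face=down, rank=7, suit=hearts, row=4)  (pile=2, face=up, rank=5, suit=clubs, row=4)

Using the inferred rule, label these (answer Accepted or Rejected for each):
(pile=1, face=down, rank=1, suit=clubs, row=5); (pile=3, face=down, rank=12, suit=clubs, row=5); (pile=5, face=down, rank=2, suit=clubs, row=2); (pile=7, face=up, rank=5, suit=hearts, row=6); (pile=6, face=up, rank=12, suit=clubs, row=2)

Accepted, Accepted, Accepted, Rejected, Rejected

Every 'Accepted' example satisfies: face is down AND suit is clubs. None of the 'Rejected' examples do.
(pile=1, face=down, rank=1, suit=clubs, row=5) → face is down, suit is clubs → Accepted.
(pile=3, face=down, rank=12, suit=clubs, row=5) → face is down, suit is clubs → Accepted.
(pile=5, face=down, rank=2, suit=clubs, row=2) → face is down, suit is clubs → Accepted.
(pile=7, face=up, rank=5, suit=hearts, row=6) → face is up, suit is hearts → Rejected.
(pile=6, face=up, rank=12, suit=clubs, row=2) → face is up, suit is clubs → Rejected.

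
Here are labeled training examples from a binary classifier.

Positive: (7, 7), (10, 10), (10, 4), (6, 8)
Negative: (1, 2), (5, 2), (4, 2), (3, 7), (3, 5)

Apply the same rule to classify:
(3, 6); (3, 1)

The distinguishing property — sum ≥ 14 — holds for all the 'Positive' cases and none of the 'Negative' cases.
(3, 6) → 3+6 = 9 → Negative.
(3, 1) → 3+1 = 4 → Negative.

Negative, Negative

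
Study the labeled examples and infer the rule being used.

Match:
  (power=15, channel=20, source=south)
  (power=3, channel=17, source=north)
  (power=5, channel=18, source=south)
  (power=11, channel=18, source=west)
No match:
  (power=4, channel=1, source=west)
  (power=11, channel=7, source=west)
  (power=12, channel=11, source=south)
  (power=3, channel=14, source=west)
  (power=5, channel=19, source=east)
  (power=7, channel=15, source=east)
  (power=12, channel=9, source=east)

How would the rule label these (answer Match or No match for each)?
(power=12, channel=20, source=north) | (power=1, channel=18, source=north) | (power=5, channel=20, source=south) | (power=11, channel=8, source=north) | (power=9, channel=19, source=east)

Every 'Match' example satisfies: channel ≥ 17 AND channel ≠ 19. None of the 'No match' examples do.
(power=12, channel=20, source=north) → channel = 20 → Match.
(power=1, channel=18, source=north) → channel = 18 → Match.
(power=5, channel=20, source=south) → channel = 20 → Match.
(power=11, channel=8, source=north) → channel = 8 → No match.
(power=9, channel=19, source=east) → channel = 19 → No match.

Match, Match, Match, No match, No match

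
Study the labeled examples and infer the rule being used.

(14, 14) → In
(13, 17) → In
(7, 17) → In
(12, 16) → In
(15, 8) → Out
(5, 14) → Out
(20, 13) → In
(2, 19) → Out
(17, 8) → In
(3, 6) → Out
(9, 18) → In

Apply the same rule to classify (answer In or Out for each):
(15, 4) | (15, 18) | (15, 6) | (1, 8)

All 'In' examples share one property — sum ≥ 24 — and every 'Out' example lacks it.
(15, 4): 15+4 = 19 — doesn't qualify, so Out. (15, 18): 15+18 = 33 — checks out, so In. (15, 6): 15+6 = 21 — doesn't qualify, so Out. (1, 8): 1+8 = 9 — doesn't qualify, so Out.

Out, In, Out, Out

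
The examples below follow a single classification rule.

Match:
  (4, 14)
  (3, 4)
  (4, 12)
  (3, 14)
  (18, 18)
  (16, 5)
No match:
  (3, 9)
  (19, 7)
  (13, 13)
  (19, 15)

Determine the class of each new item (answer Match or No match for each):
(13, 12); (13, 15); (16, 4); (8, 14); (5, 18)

The distinguishing property — product is even — holds for all the 'Match' cases and none of the 'No match' cases.
(13, 12) → 13·12 = 156 → Match. (13, 15) → 13·15 = 195 → No match. (16, 4) → 16·4 = 64 → Match. (8, 14) → 8·14 = 112 → Match. (5, 18) → 5·18 = 90 → Match.

Match, No match, Match, Match, Match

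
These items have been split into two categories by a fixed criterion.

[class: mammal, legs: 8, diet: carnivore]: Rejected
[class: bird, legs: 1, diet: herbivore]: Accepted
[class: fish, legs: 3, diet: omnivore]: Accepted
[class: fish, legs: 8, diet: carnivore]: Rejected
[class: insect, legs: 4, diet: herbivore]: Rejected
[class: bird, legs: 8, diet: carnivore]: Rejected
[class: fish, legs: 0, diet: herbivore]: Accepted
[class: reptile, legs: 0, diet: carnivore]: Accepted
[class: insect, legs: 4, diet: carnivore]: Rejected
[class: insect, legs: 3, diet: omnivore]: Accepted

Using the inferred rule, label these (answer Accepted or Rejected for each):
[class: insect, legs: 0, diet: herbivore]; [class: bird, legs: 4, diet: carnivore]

The pattern is that an item is 'Accepted' exactly when: legs ≤ 3.

Accepted, Rejected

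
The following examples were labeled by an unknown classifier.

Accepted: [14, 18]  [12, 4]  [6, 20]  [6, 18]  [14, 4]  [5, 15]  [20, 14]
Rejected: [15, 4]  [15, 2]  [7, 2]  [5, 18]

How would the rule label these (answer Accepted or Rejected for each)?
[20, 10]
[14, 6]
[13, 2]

Accepted, Accepted, Rejected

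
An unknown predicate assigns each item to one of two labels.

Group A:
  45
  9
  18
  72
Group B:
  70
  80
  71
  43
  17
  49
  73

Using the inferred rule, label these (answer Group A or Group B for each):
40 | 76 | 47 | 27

Group B, Group B, Group B, Group A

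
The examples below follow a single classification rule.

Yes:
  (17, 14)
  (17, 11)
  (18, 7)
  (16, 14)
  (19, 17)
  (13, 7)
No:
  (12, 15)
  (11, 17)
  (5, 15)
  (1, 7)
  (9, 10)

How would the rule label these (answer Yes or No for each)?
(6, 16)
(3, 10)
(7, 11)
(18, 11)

No, No, No, Yes

The pattern is that an item is 'Yes' exactly when: first > second.
(6, 16) — 6 < 16, hence No. (3, 10) — 3 < 10, hence No. (7, 11) — 7 < 11, hence No. (18, 11) — 18 > 11, hence Yes.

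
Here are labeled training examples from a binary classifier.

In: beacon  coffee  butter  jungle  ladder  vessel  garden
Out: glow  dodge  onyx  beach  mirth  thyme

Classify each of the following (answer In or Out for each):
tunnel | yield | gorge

The common property of the 'In' items is: length 6. No 'Out' item has it.

In, Out, Out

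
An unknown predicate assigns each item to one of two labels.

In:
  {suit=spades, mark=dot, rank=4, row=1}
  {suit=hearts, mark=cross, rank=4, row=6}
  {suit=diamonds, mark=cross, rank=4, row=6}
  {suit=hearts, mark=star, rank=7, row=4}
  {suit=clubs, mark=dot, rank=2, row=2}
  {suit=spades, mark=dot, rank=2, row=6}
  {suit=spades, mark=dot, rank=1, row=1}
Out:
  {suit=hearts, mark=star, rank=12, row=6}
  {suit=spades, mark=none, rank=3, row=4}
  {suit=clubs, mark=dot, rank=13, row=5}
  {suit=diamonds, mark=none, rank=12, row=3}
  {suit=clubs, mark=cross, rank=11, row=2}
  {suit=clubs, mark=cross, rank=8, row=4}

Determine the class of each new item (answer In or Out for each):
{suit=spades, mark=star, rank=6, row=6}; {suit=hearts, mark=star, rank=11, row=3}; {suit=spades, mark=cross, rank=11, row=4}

In, Out, Out

Every 'In' example satisfies: rank ≠ 3 AND rank ≤ 7. None of the 'Out' examples do.
{suit=spades, mark=star, rank=6, row=6} → rank = 6 → In. {suit=hearts, mark=star, rank=11, row=3} → rank = 11 → Out. {suit=spades, mark=cross, rank=11, row=4} → rank = 11 → Out.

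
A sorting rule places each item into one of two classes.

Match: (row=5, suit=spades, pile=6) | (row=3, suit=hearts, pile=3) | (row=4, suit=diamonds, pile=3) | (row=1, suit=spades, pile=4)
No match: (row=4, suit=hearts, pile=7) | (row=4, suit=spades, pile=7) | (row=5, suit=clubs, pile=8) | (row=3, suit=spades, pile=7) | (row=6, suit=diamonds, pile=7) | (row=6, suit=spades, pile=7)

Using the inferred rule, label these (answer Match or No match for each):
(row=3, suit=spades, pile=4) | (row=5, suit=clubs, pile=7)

Match, No match

The classifier is using: pile ≤ 6.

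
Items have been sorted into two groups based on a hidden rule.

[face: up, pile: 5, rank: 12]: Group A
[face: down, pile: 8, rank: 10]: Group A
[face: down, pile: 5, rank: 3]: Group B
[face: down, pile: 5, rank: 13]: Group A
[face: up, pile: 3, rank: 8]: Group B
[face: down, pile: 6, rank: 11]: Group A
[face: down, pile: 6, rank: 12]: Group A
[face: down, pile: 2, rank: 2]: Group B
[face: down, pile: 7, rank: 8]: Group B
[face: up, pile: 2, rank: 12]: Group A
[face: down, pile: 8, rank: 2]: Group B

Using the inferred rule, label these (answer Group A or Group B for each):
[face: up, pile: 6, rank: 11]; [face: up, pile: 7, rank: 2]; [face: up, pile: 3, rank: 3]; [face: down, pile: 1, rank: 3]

The distinguishing property — rank ≥ 10 — holds for all the 'Group A' cases and none of the 'Group B' cases.
[face: up, pile: 6, rank: 11] → rank = 11 → Group A.
[face: up, pile: 7, rank: 2] → rank = 2 → Group B.
[face: up, pile: 3, rank: 3] → rank = 3 → Group B.
[face: down, pile: 1, rank: 3] → rank = 3 → Group B.

Group A, Group B, Group B, Group B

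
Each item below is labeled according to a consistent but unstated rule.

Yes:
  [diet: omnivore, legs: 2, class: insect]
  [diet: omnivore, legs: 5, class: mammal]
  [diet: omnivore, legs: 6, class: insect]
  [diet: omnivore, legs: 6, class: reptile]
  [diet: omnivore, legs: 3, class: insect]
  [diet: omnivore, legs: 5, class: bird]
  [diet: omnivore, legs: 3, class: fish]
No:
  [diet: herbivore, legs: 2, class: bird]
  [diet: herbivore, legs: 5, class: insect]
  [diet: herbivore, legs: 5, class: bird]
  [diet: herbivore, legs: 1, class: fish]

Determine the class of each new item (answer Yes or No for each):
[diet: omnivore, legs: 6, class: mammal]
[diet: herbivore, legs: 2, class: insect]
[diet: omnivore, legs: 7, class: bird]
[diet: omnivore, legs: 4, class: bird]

Yes, No, Yes, Yes

The simplest hypothesis consistent with all the labels is: diet is omnivore.
[diet: omnivore, legs: 6, class: mammal] → diet is omnivore → Yes.
[diet: herbivore, legs: 2, class: insect] → diet is herbivore → No.
[diet: omnivore, legs: 7, class: bird] → diet is omnivore → Yes.
[diet: omnivore, legs: 4, class: bird] → diet is omnivore → Yes.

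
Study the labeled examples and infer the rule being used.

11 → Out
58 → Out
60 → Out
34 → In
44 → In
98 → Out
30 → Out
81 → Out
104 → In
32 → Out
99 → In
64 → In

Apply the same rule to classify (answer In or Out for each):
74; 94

The pattern is that an item is 'In' exactly when: ≡ 4 (mod 5).
74 — 74 mod 5 = 4, hence In. 94 — 94 mod 5 = 4, hence In.

In, In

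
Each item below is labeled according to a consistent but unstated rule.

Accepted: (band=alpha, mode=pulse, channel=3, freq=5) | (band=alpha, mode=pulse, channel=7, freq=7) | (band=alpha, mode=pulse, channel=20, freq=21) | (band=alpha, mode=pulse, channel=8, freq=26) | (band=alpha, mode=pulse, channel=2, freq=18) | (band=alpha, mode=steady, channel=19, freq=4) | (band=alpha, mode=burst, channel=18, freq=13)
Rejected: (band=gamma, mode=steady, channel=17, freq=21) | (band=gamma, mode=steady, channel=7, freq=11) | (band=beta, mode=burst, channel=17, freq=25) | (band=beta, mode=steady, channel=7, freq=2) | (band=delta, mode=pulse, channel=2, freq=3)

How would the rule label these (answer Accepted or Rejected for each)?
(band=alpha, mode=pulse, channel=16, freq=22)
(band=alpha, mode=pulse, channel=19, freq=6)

Accepted, Accepted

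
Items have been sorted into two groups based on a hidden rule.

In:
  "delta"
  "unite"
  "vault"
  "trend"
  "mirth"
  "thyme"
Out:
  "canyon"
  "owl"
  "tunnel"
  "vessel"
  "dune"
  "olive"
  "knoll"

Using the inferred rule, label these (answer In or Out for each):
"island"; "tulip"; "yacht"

Out, In, In

All 'In' examples share one property — odd length AND contains 't' — and every 'Out' example lacks it.
Out: "island", since length 6, no 't'.
In: "tulip", since length 5, has 't'.
In: "yacht", since length 5, has 't'.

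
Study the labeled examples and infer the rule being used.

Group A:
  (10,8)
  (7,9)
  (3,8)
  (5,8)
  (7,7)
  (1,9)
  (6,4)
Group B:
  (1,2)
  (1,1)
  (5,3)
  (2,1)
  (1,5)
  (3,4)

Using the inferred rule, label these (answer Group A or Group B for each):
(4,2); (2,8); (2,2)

Group B, Group A, Group B

Rule: sum ≥ 10. This holds for each 'Group A' example and fails for each 'Group B' one.
(4,2): 4+2 = 6 — does not satisfy this, so Group B.
(2,8): 2+8 = 10 — fits, so Group A.
(2,2): 2+2 = 4 — does not satisfy this, so Group B.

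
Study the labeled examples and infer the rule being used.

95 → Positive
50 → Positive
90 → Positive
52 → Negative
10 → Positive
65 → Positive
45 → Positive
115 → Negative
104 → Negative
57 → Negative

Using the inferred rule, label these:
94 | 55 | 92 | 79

Negative, Positive, Negative, Negative

One predicate separates the groups cleanly: multiple of 5 AND at most 95.
94: 94 = 5·18 + 4, 94 ≤ 95, doesn't match → Negative. 55: 55 = 5·11, 55 ≤ 95, passes → Positive. 92: 92 = 5·18 + 2, 92 ≤ 95, doesn't match → Negative. 79: 79 = 5·15 + 4, 79 ≤ 95, doesn't match → Negative.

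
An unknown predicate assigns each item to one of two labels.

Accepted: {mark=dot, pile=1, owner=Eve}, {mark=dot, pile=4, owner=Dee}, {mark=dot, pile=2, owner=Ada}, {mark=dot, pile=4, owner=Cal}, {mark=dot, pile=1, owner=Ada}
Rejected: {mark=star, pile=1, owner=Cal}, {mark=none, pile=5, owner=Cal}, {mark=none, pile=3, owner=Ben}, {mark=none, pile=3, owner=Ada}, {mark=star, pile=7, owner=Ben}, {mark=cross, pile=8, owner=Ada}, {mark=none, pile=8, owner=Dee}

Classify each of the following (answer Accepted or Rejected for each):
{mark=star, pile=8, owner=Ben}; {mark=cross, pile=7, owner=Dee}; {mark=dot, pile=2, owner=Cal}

Rejected, Rejected, Accepted

The common property of the 'Accepted' items is: mark is dot. No 'Rejected' item has it.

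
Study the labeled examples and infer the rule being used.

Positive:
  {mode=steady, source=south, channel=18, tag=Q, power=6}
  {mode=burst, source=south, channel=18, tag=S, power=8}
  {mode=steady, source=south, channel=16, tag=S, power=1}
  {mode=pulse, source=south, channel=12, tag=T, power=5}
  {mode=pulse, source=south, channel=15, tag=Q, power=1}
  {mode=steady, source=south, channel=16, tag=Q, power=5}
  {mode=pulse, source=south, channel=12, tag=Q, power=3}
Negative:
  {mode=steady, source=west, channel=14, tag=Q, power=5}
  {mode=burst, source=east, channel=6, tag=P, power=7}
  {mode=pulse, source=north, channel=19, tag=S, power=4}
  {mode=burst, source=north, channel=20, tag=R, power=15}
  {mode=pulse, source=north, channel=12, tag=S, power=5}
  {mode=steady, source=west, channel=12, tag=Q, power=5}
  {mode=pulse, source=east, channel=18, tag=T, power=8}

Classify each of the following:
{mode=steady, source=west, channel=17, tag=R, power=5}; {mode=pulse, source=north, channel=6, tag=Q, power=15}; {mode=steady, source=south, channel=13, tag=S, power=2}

Negative, Negative, Positive

All 'Positive' examples share one property — source is south — and every 'Negative' example lacks it.
{mode=steady, source=west, channel=17, tag=R, power=5}: source is west — does not fit, so Negative.
{mode=pulse, source=north, channel=6, tag=Q, power=15}: source is north — does not fit, so Negative.
{mode=steady, source=south, channel=13, tag=S, power=2}: source is south — checks out, so Positive.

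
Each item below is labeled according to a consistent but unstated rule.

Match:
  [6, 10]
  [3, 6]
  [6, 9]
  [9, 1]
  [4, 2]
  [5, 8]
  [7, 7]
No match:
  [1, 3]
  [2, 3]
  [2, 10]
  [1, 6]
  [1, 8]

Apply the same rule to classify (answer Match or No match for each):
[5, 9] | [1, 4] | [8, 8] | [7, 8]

Match, No match, Match, Match

The pattern is that an item is 'Match' exactly when: first ≥ 3.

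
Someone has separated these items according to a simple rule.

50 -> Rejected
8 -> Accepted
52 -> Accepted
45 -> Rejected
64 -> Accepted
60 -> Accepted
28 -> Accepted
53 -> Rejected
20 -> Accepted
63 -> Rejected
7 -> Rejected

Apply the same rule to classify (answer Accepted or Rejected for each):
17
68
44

Checking candidate rules against both groups, what survives is: multiple of 4.

Rejected, Accepted, Accepted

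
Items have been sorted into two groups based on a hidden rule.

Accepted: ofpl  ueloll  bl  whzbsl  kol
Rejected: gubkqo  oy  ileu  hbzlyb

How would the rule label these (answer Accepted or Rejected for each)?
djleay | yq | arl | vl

The rule appears to be: ends with 'l'.
djleay → ends with 'y' → Rejected. yq → ends with 'q' → Rejected. arl → ends with 'l' → Accepted. vl → ends with 'l' → Accepted.

Rejected, Rejected, Accepted, Accepted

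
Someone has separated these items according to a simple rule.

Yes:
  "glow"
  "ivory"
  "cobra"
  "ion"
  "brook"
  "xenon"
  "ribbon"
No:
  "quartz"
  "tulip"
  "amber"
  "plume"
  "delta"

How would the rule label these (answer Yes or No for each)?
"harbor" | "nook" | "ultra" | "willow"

'Yes' ⟺ contains 'o'.
Yes: "harbor", since has 'o'.
Yes: "nook", since has 'o'.
No: "ultra", since no 'o'.
Yes: "willow", since has 'o'.

Yes, Yes, No, Yes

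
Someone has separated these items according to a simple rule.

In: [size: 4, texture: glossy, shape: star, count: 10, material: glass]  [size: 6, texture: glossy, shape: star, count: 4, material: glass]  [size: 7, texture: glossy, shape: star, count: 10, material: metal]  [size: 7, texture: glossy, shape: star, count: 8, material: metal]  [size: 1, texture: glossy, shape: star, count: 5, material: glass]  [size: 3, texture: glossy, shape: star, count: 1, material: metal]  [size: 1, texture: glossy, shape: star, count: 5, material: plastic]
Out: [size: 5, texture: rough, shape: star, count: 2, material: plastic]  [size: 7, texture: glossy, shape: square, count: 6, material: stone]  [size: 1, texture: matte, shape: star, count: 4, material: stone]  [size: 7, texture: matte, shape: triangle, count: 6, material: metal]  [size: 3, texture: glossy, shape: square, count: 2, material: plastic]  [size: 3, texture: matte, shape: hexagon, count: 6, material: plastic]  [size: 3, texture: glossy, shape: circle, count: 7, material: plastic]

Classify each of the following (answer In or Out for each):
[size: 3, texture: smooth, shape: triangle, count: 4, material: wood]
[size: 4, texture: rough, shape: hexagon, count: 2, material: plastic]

All 'In' examples share one property — shape is star AND texture is glossy — and every 'Out' example lacks it.
Out: [size: 3, texture: smooth, shape: triangle, count: 4, material: wood], since shape is triangle, texture is smooth. Out: [size: 4, texture: rough, shape: hexagon, count: 2, material: plastic], since shape is hexagon, texture is rough.

Out, Out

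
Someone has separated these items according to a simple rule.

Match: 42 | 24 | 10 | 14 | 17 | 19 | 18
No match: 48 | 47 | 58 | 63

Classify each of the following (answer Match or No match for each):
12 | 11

'Match' ⟺ at most 42.
12: 12 ≤ 42 — fits, so Match.
11: 11 ≤ 42 — fits, so Match.

Match, Match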